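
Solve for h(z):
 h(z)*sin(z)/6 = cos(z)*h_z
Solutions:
 h(z) = C1/cos(z)^(1/6)


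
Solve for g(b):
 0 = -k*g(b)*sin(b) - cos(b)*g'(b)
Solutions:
 g(b) = C1*exp(k*log(cos(b)))


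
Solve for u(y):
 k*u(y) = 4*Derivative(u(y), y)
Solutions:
 u(y) = C1*exp(k*y/4)


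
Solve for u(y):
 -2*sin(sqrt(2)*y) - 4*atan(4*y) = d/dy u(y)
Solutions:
 u(y) = C1 - 4*y*atan(4*y) + log(16*y^2 + 1)/2 + sqrt(2)*cos(sqrt(2)*y)


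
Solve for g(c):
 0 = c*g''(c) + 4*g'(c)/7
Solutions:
 g(c) = C1 + C2*c^(3/7)


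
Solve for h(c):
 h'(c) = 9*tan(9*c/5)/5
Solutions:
 h(c) = C1 - log(cos(9*c/5))


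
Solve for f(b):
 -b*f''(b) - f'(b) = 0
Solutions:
 f(b) = C1 + C2*log(b)


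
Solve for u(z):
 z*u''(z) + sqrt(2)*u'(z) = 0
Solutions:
 u(z) = C1 + C2*z^(1 - sqrt(2))


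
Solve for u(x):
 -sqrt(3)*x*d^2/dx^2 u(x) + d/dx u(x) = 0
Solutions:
 u(x) = C1 + C2*x^(sqrt(3)/3 + 1)


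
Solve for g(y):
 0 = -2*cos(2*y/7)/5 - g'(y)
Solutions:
 g(y) = C1 - 7*sin(2*y/7)/5


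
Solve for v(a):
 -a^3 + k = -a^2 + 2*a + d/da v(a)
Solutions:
 v(a) = C1 - a^4/4 + a^3/3 - a^2 + a*k


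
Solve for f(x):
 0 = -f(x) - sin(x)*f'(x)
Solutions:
 f(x) = C1*sqrt(cos(x) + 1)/sqrt(cos(x) - 1)


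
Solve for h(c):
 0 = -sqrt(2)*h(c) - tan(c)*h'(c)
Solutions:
 h(c) = C1/sin(c)^(sqrt(2))


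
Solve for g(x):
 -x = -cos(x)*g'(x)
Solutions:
 g(x) = C1 + Integral(x/cos(x), x)


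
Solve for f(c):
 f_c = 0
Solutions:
 f(c) = C1


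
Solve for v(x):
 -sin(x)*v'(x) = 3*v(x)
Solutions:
 v(x) = C1*(cos(x) + 1)^(3/2)/(cos(x) - 1)^(3/2)


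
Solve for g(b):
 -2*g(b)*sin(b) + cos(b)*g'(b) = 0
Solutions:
 g(b) = C1/cos(b)^2


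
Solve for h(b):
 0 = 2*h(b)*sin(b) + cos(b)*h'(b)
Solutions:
 h(b) = C1*cos(b)^2


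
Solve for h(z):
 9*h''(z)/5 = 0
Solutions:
 h(z) = C1 + C2*z


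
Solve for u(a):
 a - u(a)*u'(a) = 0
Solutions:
 u(a) = -sqrt(C1 + a^2)
 u(a) = sqrt(C1 + a^2)


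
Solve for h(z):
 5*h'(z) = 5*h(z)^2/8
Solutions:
 h(z) = -8/(C1 + z)


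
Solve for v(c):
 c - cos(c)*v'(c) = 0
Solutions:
 v(c) = C1 + Integral(c/cos(c), c)


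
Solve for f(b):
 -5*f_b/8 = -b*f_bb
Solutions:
 f(b) = C1 + C2*b^(13/8)


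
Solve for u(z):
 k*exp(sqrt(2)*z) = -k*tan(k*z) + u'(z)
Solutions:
 u(z) = C1 + k*Piecewise((sqrt(2)*exp(sqrt(2)*z)/2 + log(tan(k*z)^2 + 1)/(2*k), Ne(k, 0)), (sqrt(2)*exp(sqrt(2)*z)/2, True))


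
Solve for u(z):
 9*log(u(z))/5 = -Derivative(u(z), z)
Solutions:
 li(u(z)) = C1 - 9*z/5


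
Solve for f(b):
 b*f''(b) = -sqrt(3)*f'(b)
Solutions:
 f(b) = C1 + C2*b^(1 - sqrt(3))


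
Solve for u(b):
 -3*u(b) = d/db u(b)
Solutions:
 u(b) = C1*exp(-3*b)


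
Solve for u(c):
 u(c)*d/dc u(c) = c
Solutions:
 u(c) = -sqrt(C1 + c^2)
 u(c) = sqrt(C1 + c^2)


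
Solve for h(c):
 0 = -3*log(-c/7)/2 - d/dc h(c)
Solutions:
 h(c) = C1 - 3*c*log(-c)/2 + 3*c*(1 + log(7))/2


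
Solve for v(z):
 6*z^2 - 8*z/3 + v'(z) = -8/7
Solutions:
 v(z) = C1 - 2*z^3 + 4*z^2/3 - 8*z/7


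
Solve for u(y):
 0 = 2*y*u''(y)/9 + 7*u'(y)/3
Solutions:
 u(y) = C1 + C2/y^(19/2)


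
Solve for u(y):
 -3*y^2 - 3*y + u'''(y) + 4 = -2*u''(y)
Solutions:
 u(y) = C1 + C2*y + C3*exp(-2*y) + y^4/8 - y^2


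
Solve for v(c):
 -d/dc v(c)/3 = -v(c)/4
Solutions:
 v(c) = C1*exp(3*c/4)


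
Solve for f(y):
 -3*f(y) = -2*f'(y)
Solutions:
 f(y) = C1*exp(3*y/2)


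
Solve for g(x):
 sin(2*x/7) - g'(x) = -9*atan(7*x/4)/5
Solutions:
 g(x) = C1 + 9*x*atan(7*x/4)/5 - 18*log(49*x^2 + 16)/35 - 7*cos(2*x/7)/2


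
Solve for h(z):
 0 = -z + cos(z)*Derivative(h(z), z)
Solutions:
 h(z) = C1 + Integral(z/cos(z), z)


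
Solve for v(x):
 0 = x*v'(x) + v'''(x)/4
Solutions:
 v(x) = C1 + Integral(C2*airyai(-2^(2/3)*x) + C3*airybi(-2^(2/3)*x), x)


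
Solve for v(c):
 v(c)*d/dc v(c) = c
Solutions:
 v(c) = -sqrt(C1 + c^2)
 v(c) = sqrt(C1 + c^2)


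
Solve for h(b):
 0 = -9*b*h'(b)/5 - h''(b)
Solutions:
 h(b) = C1 + C2*erf(3*sqrt(10)*b/10)


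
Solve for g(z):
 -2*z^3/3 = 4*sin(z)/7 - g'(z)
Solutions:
 g(z) = C1 + z^4/6 - 4*cos(z)/7


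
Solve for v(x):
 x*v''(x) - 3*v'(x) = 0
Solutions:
 v(x) = C1 + C2*x^4


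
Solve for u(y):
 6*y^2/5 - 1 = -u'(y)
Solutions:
 u(y) = C1 - 2*y^3/5 + y


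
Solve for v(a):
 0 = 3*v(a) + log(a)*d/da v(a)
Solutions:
 v(a) = C1*exp(-3*li(a))


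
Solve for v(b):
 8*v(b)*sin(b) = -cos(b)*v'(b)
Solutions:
 v(b) = C1*cos(b)^8


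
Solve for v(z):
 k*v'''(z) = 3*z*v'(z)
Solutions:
 v(z) = C1 + Integral(C2*airyai(3^(1/3)*z*(1/k)^(1/3)) + C3*airybi(3^(1/3)*z*(1/k)^(1/3)), z)


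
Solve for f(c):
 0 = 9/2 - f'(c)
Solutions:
 f(c) = C1 + 9*c/2


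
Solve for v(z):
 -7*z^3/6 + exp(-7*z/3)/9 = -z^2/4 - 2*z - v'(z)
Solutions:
 v(z) = C1 + 7*z^4/24 - z^3/12 - z^2 + exp(-7*z/3)/21


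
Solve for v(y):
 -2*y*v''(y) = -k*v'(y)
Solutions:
 v(y) = C1 + y^(re(k)/2 + 1)*(C2*sin(log(y)*Abs(im(k))/2) + C3*cos(log(y)*im(k)/2))


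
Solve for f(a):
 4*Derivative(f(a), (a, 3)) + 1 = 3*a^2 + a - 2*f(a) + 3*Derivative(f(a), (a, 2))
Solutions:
 f(a) = C1*exp(a*((4*sqrt(14) + 15)^(-1/3) + 2 + (4*sqrt(14) + 15)^(1/3))/8)*sin(sqrt(3)*a*(-(4*sqrt(14) + 15)^(1/3) + (4*sqrt(14) + 15)^(-1/3))/8) + C2*exp(a*((4*sqrt(14) + 15)^(-1/3) + 2 + (4*sqrt(14) + 15)^(1/3))/8)*cos(sqrt(3)*a*(-(4*sqrt(14) + 15)^(1/3) + (4*sqrt(14) + 15)^(-1/3))/8) + C3*exp(a*(-(4*sqrt(14) + 15)^(1/3) - 1/(4*sqrt(14) + 15)^(1/3) + 1)/4) + 3*a^2/2 + a/2 + 4


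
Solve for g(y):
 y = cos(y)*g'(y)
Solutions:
 g(y) = C1 + Integral(y/cos(y), y)


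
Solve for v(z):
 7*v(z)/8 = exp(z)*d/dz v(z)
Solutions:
 v(z) = C1*exp(-7*exp(-z)/8)


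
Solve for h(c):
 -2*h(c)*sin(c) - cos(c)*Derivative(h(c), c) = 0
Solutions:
 h(c) = C1*cos(c)^2


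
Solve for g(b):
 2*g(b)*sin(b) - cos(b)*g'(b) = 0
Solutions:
 g(b) = C1/cos(b)^2


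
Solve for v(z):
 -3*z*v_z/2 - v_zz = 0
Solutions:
 v(z) = C1 + C2*erf(sqrt(3)*z/2)


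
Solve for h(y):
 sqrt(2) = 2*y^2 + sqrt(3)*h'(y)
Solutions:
 h(y) = C1 - 2*sqrt(3)*y^3/9 + sqrt(6)*y/3


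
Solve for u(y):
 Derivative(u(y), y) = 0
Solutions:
 u(y) = C1


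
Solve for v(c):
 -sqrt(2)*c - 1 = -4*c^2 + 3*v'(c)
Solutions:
 v(c) = C1 + 4*c^3/9 - sqrt(2)*c^2/6 - c/3


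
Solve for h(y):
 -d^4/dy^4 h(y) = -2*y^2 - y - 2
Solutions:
 h(y) = C1 + C2*y + C3*y^2 + C4*y^3 + y^6/180 + y^5/120 + y^4/12


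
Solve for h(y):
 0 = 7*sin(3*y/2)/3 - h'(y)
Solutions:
 h(y) = C1 - 14*cos(3*y/2)/9


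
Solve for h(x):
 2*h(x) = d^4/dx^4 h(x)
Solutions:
 h(x) = C1*exp(-2^(1/4)*x) + C2*exp(2^(1/4)*x) + C3*sin(2^(1/4)*x) + C4*cos(2^(1/4)*x)


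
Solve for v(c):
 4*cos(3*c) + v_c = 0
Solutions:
 v(c) = C1 - 4*sin(3*c)/3


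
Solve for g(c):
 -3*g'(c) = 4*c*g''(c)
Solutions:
 g(c) = C1 + C2*c^(1/4)


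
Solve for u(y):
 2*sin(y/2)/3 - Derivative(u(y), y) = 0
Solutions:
 u(y) = C1 - 4*cos(y/2)/3


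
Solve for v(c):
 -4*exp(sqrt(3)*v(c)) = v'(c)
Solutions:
 v(c) = sqrt(3)*(2*log(1/(C1 + 4*c)) - log(3))/6


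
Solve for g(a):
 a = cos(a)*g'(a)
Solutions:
 g(a) = C1 + Integral(a/cos(a), a)


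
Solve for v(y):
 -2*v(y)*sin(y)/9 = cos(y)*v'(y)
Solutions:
 v(y) = C1*cos(y)^(2/9)


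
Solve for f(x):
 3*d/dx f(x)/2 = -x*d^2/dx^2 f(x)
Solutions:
 f(x) = C1 + C2/sqrt(x)


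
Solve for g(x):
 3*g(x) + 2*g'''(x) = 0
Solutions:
 g(x) = C3*exp(-2^(2/3)*3^(1/3)*x/2) + (C1*sin(2^(2/3)*3^(5/6)*x/4) + C2*cos(2^(2/3)*3^(5/6)*x/4))*exp(2^(2/3)*3^(1/3)*x/4)


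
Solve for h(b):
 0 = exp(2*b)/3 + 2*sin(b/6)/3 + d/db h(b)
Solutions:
 h(b) = C1 - exp(2*b)/6 + 4*cos(b/6)


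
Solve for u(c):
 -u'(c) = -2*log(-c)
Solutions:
 u(c) = C1 + 2*c*log(-c) - 2*c


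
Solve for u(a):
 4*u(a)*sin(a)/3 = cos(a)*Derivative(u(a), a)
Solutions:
 u(a) = C1/cos(a)^(4/3)


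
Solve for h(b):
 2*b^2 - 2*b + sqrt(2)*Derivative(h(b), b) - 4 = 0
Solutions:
 h(b) = C1 - sqrt(2)*b^3/3 + sqrt(2)*b^2/2 + 2*sqrt(2)*b


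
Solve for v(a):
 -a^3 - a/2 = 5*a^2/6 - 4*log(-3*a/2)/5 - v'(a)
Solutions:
 v(a) = C1 + a^4/4 + 5*a^3/18 + a^2/4 - 4*a*log(-a)/5 + 4*a*(-log(3) + log(2) + 1)/5


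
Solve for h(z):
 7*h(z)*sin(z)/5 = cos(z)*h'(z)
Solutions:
 h(z) = C1/cos(z)^(7/5)


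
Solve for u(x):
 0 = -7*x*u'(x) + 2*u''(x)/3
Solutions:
 u(x) = C1 + C2*erfi(sqrt(21)*x/2)


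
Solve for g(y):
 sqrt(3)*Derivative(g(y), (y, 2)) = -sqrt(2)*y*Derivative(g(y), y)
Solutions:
 g(y) = C1 + C2*erf(6^(3/4)*y/6)


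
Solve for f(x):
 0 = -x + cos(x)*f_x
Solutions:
 f(x) = C1 + Integral(x/cos(x), x)


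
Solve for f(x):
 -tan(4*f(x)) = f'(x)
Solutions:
 f(x) = -asin(C1*exp(-4*x))/4 + pi/4
 f(x) = asin(C1*exp(-4*x))/4


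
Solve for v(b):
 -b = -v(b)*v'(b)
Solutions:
 v(b) = -sqrt(C1 + b^2)
 v(b) = sqrt(C1 + b^2)


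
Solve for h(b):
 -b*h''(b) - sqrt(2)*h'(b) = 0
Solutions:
 h(b) = C1 + C2*b^(1 - sqrt(2))


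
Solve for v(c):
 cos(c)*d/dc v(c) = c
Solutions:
 v(c) = C1 + Integral(c/cos(c), c)


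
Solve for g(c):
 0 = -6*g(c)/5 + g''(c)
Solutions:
 g(c) = C1*exp(-sqrt(30)*c/5) + C2*exp(sqrt(30)*c/5)


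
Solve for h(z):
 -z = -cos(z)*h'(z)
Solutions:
 h(z) = C1 + Integral(z/cos(z), z)


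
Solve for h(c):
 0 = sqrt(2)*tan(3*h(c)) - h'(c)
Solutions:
 h(c) = -asin(C1*exp(3*sqrt(2)*c))/3 + pi/3
 h(c) = asin(C1*exp(3*sqrt(2)*c))/3


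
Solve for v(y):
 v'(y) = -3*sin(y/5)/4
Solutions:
 v(y) = C1 + 15*cos(y/5)/4


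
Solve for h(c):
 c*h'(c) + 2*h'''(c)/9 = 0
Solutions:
 h(c) = C1 + Integral(C2*airyai(-6^(2/3)*c/2) + C3*airybi(-6^(2/3)*c/2), c)


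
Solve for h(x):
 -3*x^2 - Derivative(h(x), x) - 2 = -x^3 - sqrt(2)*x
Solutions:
 h(x) = C1 + x^4/4 - x^3 + sqrt(2)*x^2/2 - 2*x


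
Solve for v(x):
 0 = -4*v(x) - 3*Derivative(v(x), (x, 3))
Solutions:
 v(x) = C3*exp(-6^(2/3)*x/3) + (C1*sin(2^(2/3)*3^(1/6)*x/2) + C2*cos(2^(2/3)*3^(1/6)*x/2))*exp(6^(2/3)*x/6)


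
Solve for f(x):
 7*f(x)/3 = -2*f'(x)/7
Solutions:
 f(x) = C1*exp(-49*x/6)


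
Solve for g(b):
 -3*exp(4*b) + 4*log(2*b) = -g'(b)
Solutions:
 g(b) = C1 - 4*b*log(b) + 4*b*(1 - log(2)) + 3*exp(4*b)/4


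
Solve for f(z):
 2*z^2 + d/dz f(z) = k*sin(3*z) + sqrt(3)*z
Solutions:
 f(z) = C1 - k*cos(3*z)/3 - 2*z^3/3 + sqrt(3)*z^2/2


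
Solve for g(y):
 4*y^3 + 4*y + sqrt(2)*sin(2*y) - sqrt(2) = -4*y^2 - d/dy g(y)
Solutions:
 g(y) = C1 - y^4 - 4*y^3/3 - 2*y^2 + sqrt(2)*y + sqrt(2)*cos(2*y)/2


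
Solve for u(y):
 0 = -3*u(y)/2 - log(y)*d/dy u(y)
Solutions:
 u(y) = C1*exp(-3*li(y)/2)


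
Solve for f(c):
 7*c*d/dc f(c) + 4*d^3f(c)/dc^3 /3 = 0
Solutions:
 f(c) = C1 + Integral(C2*airyai(-42^(1/3)*c/2) + C3*airybi(-42^(1/3)*c/2), c)


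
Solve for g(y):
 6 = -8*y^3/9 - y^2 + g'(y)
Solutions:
 g(y) = C1 + 2*y^4/9 + y^3/3 + 6*y


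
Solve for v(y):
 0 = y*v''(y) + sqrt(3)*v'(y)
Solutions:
 v(y) = C1 + C2*y^(1 - sqrt(3))


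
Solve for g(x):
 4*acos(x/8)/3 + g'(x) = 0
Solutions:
 g(x) = C1 - 4*x*acos(x/8)/3 + 4*sqrt(64 - x^2)/3


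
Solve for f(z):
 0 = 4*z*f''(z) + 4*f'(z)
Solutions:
 f(z) = C1 + C2*log(z)


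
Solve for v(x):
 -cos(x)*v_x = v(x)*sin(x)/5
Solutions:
 v(x) = C1*cos(x)^(1/5)


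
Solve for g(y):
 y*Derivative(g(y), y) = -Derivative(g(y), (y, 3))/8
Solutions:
 g(y) = C1 + Integral(C2*airyai(-2*y) + C3*airybi(-2*y), y)


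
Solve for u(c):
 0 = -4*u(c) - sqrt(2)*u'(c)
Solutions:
 u(c) = C1*exp(-2*sqrt(2)*c)


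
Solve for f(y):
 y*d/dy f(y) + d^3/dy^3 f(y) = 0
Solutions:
 f(y) = C1 + Integral(C2*airyai(-y) + C3*airybi(-y), y)


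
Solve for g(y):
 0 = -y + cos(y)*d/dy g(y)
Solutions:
 g(y) = C1 + Integral(y/cos(y), y)


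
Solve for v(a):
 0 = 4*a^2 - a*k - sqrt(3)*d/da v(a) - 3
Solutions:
 v(a) = C1 + 4*sqrt(3)*a^3/9 - sqrt(3)*a^2*k/6 - sqrt(3)*a


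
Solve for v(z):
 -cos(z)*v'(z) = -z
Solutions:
 v(z) = C1 + Integral(z/cos(z), z)


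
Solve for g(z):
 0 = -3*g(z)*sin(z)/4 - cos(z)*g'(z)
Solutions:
 g(z) = C1*cos(z)^(3/4)


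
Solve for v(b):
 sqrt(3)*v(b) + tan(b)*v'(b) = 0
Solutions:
 v(b) = C1/sin(b)^(sqrt(3))


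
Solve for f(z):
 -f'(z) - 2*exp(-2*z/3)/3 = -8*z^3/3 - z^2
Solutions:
 f(z) = C1 + 2*z^4/3 + z^3/3 + exp(-2*z/3)


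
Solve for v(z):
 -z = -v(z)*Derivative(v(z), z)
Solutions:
 v(z) = -sqrt(C1 + z^2)
 v(z) = sqrt(C1 + z^2)


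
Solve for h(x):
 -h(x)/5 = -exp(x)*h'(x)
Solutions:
 h(x) = C1*exp(-exp(-x)/5)


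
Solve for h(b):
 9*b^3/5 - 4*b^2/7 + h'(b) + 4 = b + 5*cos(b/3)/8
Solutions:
 h(b) = C1 - 9*b^4/20 + 4*b^3/21 + b^2/2 - 4*b + 15*sin(b/3)/8


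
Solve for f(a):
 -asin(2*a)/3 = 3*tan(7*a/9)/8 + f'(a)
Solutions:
 f(a) = C1 - a*asin(2*a)/3 - sqrt(1 - 4*a^2)/6 + 27*log(cos(7*a/9))/56


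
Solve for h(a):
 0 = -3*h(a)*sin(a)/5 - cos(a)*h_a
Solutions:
 h(a) = C1*cos(a)^(3/5)


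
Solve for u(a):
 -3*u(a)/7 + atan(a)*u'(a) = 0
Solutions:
 u(a) = C1*exp(3*Integral(1/atan(a), a)/7)


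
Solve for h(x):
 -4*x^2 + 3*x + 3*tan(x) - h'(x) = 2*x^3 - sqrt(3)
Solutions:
 h(x) = C1 - x^4/2 - 4*x^3/3 + 3*x^2/2 + sqrt(3)*x - 3*log(cos(x))


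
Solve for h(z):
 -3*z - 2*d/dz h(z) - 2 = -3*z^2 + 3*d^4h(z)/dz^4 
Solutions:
 h(z) = C1 + C4*exp(-2^(1/3)*3^(2/3)*z/3) + z^3/2 - 3*z^2/4 - z + (C2*sin(2^(1/3)*3^(1/6)*z/2) + C3*cos(2^(1/3)*3^(1/6)*z/2))*exp(2^(1/3)*3^(2/3)*z/6)


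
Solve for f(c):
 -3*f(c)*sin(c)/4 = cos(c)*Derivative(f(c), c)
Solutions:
 f(c) = C1*cos(c)^(3/4)


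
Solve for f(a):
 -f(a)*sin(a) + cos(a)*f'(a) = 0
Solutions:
 f(a) = C1/cos(a)


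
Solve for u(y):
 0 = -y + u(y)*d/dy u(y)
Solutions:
 u(y) = -sqrt(C1 + y^2)
 u(y) = sqrt(C1 + y^2)


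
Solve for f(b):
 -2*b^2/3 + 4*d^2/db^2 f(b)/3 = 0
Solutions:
 f(b) = C1 + C2*b + b^4/24


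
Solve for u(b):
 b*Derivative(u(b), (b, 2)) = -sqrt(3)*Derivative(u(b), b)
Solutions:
 u(b) = C1 + C2*b^(1 - sqrt(3))


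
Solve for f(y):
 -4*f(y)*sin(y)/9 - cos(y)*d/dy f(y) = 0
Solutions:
 f(y) = C1*cos(y)^(4/9)


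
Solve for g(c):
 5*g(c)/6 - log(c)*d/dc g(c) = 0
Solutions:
 g(c) = C1*exp(5*li(c)/6)


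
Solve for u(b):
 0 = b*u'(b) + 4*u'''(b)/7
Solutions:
 u(b) = C1 + Integral(C2*airyai(-14^(1/3)*b/2) + C3*airybi(-14^(1/3)*b/2), b)


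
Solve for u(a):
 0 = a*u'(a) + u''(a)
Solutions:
 u(a) = C1 + C2*erf(sqrt(2)*a/2)


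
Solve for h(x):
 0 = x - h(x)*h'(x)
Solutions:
 h(x) = -sqrt(C1 + x^2)
 h(x) = sqrt(C1 + x^2)


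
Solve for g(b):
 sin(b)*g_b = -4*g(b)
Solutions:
 g(b) = C1*(cos(b)^2 + 2*cos(b) + 1)/(cos(b)^2 - 2*cos(b) + 1)


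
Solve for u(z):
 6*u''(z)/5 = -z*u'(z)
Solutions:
 u(z) = C1 + C2*erf(sqrt(15)*z/6)


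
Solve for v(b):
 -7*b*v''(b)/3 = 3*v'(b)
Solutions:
 v(b) = C1 + C2/b^(2/7)


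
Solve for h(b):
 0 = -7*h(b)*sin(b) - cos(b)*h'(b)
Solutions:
 h(b) = C1*cos(b)^7


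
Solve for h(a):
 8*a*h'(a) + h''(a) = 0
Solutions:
 h(a) = C1 + C2*erf(2*a)


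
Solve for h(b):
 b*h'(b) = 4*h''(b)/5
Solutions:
 h(b) = C1 + C2*erfi(sqrt(10)*b/4)


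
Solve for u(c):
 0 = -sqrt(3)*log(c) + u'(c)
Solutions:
 u(c) = C1 + sqrt(3)*c*log(c) - sqrt(3)*c


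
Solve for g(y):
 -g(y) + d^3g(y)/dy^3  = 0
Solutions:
 g(y) = C3*exp(y) + (C1*sin(sqrt(3)*y/2) + C2*cos(sqrt(3)*y/2))*exp(-y/2)


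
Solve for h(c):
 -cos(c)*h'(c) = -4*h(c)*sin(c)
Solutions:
 h(c) = C1/cos(c)^4


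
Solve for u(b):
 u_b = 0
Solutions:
 u(b) = C1


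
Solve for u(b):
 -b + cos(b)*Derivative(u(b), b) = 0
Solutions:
 u(b) = C1 + Integral(b/cos(b), b)


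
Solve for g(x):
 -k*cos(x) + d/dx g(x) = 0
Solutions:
 g(x) = C1 + k*sin(x)


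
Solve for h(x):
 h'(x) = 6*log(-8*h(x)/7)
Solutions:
 -Integral(1/(log(-_y) - log(7) + 3*log(2)), (_y, h(x)))/6 = C1 - x


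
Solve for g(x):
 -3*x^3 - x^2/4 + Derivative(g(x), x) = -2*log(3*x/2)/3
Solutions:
 g(x) = C1 + 3*x^4/4 + x^3/12 - 2*x*log(x)/3 - 2*x*log(3)/3 + 2*x*log(2)/3 + 2*x/3


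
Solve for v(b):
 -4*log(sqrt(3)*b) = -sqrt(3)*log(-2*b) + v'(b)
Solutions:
 v(b) = C1 - b*(4 - sqrt(3))*log(b) + b*(-2*log(3) - sqrt(3) + sqrt(3)*log(2) + 4 + sqrt(3)*I*pi)


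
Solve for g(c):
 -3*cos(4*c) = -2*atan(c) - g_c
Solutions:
 g(c) = C1 - 2*c*atan(c) + log(c^2 + 1) + 3*sin(4*c)/4


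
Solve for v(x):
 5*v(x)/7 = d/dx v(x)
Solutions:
 v(x) = C1*exp(5*x/7)


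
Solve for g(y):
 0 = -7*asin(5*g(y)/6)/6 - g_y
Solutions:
 Integral(1/asin(5*_y/6), (_y, g(y))) = C1 - 7*y/6


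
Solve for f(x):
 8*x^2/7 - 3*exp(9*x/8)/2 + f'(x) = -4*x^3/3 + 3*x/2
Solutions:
 f(x) = C1 - x^4/3 - 8*x^3/21 + 3*x^2/4 + 4*exp(9*x/8)/3


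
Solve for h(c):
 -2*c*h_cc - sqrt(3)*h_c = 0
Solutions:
 h(c) = C1 + C2*c^(1 - sqrt(3)/2)


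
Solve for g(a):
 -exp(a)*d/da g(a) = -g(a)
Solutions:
 g(a) = C1*exp(-exp(-a))


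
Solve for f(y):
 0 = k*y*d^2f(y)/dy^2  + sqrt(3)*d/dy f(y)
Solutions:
 f(y) = C1 + y^(((re(k) - sqrt(3))*re(k) + im(k)^2)/(re(k)^2 + im(k)^2))*(C2*sin(sqrt(3)*log(y)*Abs(im(k))/(re(k)^2 + im(k)^2)) + C3*cos(sqrt(3)*log(y)*im(k)/(re(k)^2 + im(k)^2)))


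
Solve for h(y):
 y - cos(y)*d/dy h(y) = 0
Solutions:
 h(y) = C1 + Integral(y/cos(y), y)


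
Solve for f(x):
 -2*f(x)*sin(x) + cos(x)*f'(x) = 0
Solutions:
 f(x) = C1/cos(x)^2


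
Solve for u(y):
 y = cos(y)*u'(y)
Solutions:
 u(y) = C1 + Integral(y/cos(y), y)


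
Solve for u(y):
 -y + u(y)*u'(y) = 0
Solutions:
 u(y) = -sqrt(C1 + y^2)
 u(y) = sqrt(C1 + y^2)


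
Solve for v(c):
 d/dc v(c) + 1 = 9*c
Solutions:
 v(c) = C1 + 9*c^2/2 - c


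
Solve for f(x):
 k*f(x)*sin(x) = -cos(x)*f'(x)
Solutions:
 f(x) = C1*exp(k*log(cos(x)))


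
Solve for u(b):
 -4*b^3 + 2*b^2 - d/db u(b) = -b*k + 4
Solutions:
 u(b) = C1 - b^4 + 2*b^3/3 + b^2*k/2 - 4*b


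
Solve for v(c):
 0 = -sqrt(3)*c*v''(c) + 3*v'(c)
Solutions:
 v(c) = C1 + C2*c^(1 + sqrt(3))


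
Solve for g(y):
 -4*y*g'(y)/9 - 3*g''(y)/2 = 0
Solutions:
 g(y) = C1 + C2*erf(2*sqrt(3)*y/9)


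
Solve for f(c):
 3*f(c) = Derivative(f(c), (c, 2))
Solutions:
 f(c) = C1*exp(-sqrt(3)*c) + C2*exp(sqrt(3)*c)


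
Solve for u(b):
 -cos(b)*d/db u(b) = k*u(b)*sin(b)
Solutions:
 u(b) = C1*exp(k*log(cos(b)))


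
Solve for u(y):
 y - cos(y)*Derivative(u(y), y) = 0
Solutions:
 u(y) = C1 + Integral(y/cos(y), y)


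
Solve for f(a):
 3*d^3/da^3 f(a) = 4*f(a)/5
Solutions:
 f(a) = C3*exp(30^(2/3)*a/15) + (C1*sin(10^(2/3)*3^(1/6)*a/10) + C2*cos(10^(2/3)*3^(1/6)*a/10))*exp(-30^(2/3)*a/30)


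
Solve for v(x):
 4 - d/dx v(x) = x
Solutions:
 v(x) = C1 - x^2/2 + 4*x


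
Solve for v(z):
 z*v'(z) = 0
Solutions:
 v(z) = C1


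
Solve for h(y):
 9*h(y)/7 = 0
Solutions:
 h(y) = 0


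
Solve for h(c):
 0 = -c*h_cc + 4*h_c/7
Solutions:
 h(c) = C1 + C2*c^(11/7)


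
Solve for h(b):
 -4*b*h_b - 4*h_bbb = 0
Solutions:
 h(b) = C1 + Integral(C2*airyai(-b) + C3*airybi(-b), b)


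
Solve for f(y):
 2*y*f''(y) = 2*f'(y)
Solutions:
 f(y) = C1 + C2*y^2


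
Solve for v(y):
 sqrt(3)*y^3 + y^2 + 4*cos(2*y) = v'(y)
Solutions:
 v(y) = C1 + sqrt(3)*y^4/4 + y^3/3 + 2*sin(2*y)


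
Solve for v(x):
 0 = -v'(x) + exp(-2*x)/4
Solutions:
 v(x) = C1 - exp(-2*x)/8


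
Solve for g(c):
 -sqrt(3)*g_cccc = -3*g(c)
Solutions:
 g(c) = C1*exp(-3^(1/8)*c) + C2*exp(3^(1/8)*c) + C3*sin(3^(1/8)*c) + C4*cos(3^(1/8)*c)


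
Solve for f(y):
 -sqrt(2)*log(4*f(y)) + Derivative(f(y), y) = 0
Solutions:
 -sqrt(2)*Integral(1/(log(_y) + 2*log(2)), (_y, f(y)))/2 = C1 - y


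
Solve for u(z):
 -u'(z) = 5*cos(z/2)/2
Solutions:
 u(z) = C1 - 5*sin(z/2)


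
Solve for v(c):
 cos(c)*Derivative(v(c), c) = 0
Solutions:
 v(c) = C1


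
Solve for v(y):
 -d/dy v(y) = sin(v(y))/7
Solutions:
 y/7 + log(cos(v(y)) - 1)/2 - log(cos(v(y)) + 1)/2 = C1


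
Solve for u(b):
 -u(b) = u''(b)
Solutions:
 u(b) = C1*sin(b) + C2*cos(b)


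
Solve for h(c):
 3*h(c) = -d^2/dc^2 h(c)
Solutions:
 h(c) = C1*sin(sqrt(3)*c) + C2*cos(sqrt(3)*c)


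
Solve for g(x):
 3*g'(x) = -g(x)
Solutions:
 g(x) = C1*exp(-x/3)


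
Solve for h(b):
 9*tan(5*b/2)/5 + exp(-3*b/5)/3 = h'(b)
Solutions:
 h(b) = C1 + 9*log(tan(5*b/2)^2 + 1)/25 - 5*exp(-3*b/5)/9


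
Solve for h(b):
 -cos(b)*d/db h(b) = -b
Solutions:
 h(b) = C1 + Integral(b/cos(b), b)


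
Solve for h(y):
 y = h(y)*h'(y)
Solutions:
 h(y) = -sqrt(C1 + y^2)
 h(y) = sqrt(C1 + y^2)


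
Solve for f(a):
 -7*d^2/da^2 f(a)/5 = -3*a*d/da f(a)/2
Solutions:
 f(a) = C1 + C2*erfi(sqrt(105)*a/14)


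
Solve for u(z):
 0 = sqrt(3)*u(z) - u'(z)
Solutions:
 u(z) = C1*exp(sqrt(3)*z)


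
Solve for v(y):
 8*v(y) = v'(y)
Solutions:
 v(y) = C1*exp(8*y)


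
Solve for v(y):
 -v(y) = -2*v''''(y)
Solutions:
 v(y) = C1*exp(-2^(3/4)*y/2) + C2*exp(2^(3/4)*y/2) + C3*sin(2^(3/4)*y/2) + C4*cos(2^(3/4)*y/2)


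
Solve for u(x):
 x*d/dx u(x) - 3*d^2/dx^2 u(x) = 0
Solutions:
 u(x) = C1 + C2*erfi(sqrt(6)*x/6)


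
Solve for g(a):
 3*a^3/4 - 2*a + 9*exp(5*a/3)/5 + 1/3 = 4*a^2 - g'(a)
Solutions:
 g(a) = C1 - 3*a^4/16 + 4*a^3/3 + a^2 - a/3 - 27*exp(5*a/3)/25


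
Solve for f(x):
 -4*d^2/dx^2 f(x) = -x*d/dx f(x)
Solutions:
 f(x) = C1 + C2*erfi(sqrt(2)*x/4)


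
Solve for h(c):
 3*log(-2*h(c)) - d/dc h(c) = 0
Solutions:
 -Integral(1/(log(-_y) + log(2)), (_y, h(c)))/3 = C1 - c


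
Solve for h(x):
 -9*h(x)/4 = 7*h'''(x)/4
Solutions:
 h(x) = C3*exp(-21^(2/3)*x/7) + (C1*sin(3*3^(1/6)*7^(2/3)*x/14) + C2*cos(3*3^(1/6)*7^(2/3)*x/14))*exp(21^(2/3)*x/14)


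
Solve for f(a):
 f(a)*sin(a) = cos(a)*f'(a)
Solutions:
 f(a) = C1/cos(a)


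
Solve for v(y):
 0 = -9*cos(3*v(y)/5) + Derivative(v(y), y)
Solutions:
 -9*y - 5*log(sin(3*v(y)/5) - 1)/6 + 5*log(sin(3*v(y)/5) + 1)/6 = C1


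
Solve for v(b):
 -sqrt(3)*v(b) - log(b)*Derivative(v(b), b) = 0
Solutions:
 v(b) = C1*exp(-sqrt(3)*li(b))


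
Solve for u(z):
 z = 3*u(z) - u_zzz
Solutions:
 u(z) = C3*exp(3^(1/3)*z) + z/3 + (C1*sin(3^(5/6)*z/2) + C2*cos(3^(5/6)*z/2))*exp(-3^(1/3)*z/2)


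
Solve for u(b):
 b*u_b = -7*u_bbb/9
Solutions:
 u(b) = C1 + Integral(C2*airyai(-21^(2/3)*b/7) + C3*airybi(-21^(2/3)*b/7), b)


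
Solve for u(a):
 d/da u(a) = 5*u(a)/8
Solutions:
 u(a) = C1*exp(5*a/8)


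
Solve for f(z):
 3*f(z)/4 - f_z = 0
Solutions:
 f(z) = C1*exp(3*z/4)


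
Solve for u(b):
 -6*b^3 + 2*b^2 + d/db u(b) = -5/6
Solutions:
 u(b) = C1 + 3*b^4/2 - 2*b^3/3 - 5*b/6


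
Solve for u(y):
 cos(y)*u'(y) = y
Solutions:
 u(y) = C1 + Integral(y/cos(y), y)


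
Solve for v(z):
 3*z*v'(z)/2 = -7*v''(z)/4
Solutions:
 v(z) = C1 + C2*erf(sqrt(21)*z/7)


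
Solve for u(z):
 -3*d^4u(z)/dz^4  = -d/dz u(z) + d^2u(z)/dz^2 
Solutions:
 u(z) = C1 + C2*exp(-2^(1/3)*z*(-2/(9 + sqrt(85))^(1/3) + 2^(1/3)*(9 + sqrt(85))^(1/3))/12)*sin(2^(1/3)*sqrt(3)*z*(2/(9 + sqrt(85))^(1/3) + 2^(1/3)*(9 + sqrt(85))^(1/3))/12) + C3*exp(-2^(1/3)*z*(-2/(9 + sqrt(85))^(1/3) + 2^(1/3)*(9 + sqrt(85))^(1/3))/12)*cos(2^(1/3)*sqrt(3)*z*(2/(9 + sqrt(85))^(1/3) + 2^(1/3)*(9 + sqrt(85))^(1/3))/12) + C4*exp(2^(1/3)*z*(-2/(9 + sqrt(85))^(1/3) + 2^(1/3)*(9 + sqrt(85))^(1/3))/6)


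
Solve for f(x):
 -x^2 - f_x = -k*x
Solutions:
 f(x) = C1 + k*x^2/2 - x^3/3


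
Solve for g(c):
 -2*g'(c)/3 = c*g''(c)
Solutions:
 g(c) = C1 + C2*c^(1/3)


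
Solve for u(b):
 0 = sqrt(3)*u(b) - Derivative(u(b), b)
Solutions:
 u(b) = C1*exp(sqrt(3)*b)


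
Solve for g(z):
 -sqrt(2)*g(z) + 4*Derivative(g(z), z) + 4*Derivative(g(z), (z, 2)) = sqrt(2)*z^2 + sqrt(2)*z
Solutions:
 g(z) = C1*exp(z*(-1 + sqrt(1 + sqrt(2)))/2) + C2*exp(-z*(1 + sqrt(1 + sqrt(2)))/2) - z^2 - 4*sqrt(2)*z - z - 16 - 6*sqrt(2)


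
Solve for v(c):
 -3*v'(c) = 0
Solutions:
 v(c) = C1


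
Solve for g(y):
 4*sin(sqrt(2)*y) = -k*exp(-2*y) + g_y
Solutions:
 g(y) = C1 - k*exp(-2*y)/2 - 2*sqrt(2)*cos(sqrt(2)*y)


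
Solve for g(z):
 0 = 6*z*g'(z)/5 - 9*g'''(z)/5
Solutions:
 g(z) = C1 + Integral(C2*airyai(2^(1/3)*3^(2/3)*z/3) + C3*airybi(2^(1/3)*3^(2/3)*z/3), z)


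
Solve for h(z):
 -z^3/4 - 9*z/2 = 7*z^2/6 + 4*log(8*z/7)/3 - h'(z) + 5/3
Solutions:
 h(z) = C1 + z^4/16 + 7*z^3/18 + 9*z^2/4 + 4*z*log(z)/3 - 4*z*log(7)/3 + z/3 + 4*z*log(2)


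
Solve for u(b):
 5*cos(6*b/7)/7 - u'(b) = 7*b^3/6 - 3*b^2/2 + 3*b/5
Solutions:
 u(b) = C1 - 7*b^4/24 + b^3/2 - 3*b^2/10 + 5*sin(6*b/7)/6


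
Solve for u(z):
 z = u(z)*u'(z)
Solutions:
 u(z) = -sqrt(C1 + z^2)
 u(z) = sqrt(C1 + z^2)


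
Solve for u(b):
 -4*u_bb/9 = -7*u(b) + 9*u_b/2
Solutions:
 u(b) = C1*exp(3*b*(-27 + sqrt(1177))/16) + C2*exp(-3*b*(27 + sqrt(1177))/16)


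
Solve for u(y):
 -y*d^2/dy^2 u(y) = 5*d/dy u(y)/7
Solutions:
 u(y) = C1 + C2*y^(2/7)


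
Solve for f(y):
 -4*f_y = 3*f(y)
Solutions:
 f(y) = C1*exp(-3*y/4)


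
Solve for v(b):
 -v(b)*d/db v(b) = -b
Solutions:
 v(b) = -sqrt(C1 + b^2)
 v(b) = sqrt(C1 + b^2)


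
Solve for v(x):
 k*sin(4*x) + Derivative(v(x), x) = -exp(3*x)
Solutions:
 v(x) = C1 + k*cos(4*x)/4 - exp(3*x)/3


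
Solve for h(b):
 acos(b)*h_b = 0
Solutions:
 h(b) = C1


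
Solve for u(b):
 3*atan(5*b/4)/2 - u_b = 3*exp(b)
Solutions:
 u(b) = C1 + 3*b*atan(5*b/4)/2 - 3*exp(b) - 3*log(25*b^2 + 16)/5


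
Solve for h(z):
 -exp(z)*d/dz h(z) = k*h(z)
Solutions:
 h(z) = C1*exp(k*exp(-z))


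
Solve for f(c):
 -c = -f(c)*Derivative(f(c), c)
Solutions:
 f(c) = -sqrt(C1 + c^2)
 f(c) = sqrt(C1 + c^2)


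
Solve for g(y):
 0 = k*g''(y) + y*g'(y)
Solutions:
 g(y) = C1 + C2*sqrt(k)*erf(sqrt(2)*y*sqrt(1/k)/2)


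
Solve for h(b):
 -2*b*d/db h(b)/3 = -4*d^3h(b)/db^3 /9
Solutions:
 h(b) = C1 + Integral(C2*airyai(2^(2/3)*3^(1/3)*b/2) + C3*airybi(2^(2/3)*3^(1/3)*b/2), b)


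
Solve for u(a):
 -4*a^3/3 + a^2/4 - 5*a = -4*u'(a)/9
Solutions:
 u(a) = C1 + 3*a^4/4 - 3*a^3/16 + 45*a^2/8


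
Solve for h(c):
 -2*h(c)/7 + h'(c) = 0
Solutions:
 h(c) = C1*exp(2*c/7)


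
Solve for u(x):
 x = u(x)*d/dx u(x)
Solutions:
 u(x) = -sqrt(C1 + x^2)
 u(x) = sqrt(C1 + x^2)


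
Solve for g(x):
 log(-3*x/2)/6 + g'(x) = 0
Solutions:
 g(x) = C1 - x*log(-x)/6 + x*(-log(3) + log(2) + 1)/6


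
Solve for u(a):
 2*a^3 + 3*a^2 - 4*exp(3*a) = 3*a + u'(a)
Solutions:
 u(a) = C1 + a^4/2 + a^3 - 3*a^2/2 - 4*exp(3*a)/3


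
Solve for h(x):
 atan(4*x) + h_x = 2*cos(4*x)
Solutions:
 h(x) = C1 - x*atan(4*x) + log(16*x^2 + 1)/8 + sin(4*x)/2


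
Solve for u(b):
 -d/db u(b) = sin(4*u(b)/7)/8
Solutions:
 b/8 + 7*log(cos(4*u(b)/7) - 1)/8 - 7*log(cos(4*u(b)/7) + 1)/8 = C1


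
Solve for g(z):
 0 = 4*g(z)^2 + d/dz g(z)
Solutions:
 g(z) = 1/(C1 + 4*z)


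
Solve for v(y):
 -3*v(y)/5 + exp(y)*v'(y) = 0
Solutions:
 v(y) = C1*exp(-3*exp(-y)/5)


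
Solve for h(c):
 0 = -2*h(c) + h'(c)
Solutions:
 h(c) = C1*exp(2*c)


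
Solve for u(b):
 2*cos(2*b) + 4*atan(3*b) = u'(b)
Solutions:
 u(b) = C1 + 4*b*atan(3*b) - 2*log(9*b^2 + 1)/3 + sin(2*b)


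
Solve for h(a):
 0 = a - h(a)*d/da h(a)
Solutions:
 h(a) = -sqrt(C1 + a^2)
 h(a) = sqrt(C1 + a^2)


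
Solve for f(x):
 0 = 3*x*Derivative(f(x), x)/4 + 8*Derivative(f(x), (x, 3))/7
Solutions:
 f(x) = C1 + Integral(C2*airyai(-42^(1/3)*x/4) + C3*airybi(-42^(1/3)*x/4), x)


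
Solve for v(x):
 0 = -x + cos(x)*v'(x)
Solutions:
 v(x) = C1 + Integral(x/cos(x), x)


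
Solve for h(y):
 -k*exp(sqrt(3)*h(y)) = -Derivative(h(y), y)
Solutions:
 h(y) = sqrt(3)*(2*log(-1/(C1 + k*y)) - log(3))/6


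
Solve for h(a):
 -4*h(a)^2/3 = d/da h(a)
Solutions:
 h(a) = 3/(C1 + 4*a)


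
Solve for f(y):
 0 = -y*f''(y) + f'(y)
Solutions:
 f(y) = C1 + C2*y^2


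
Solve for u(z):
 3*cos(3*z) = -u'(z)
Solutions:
 u(z) = C1 - sin(3*z)


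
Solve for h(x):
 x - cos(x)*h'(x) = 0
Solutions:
 h(x) = C1 + Integral(x/cos(x), x)


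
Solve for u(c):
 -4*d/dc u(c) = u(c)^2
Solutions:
 u(c) = 4/(C1 + c)


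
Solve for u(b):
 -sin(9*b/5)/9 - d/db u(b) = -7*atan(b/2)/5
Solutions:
 u(b) = C1 + 7*b*atan(b/2)/5 - 7*log(b^2 + 4)/5 + 5*cos(9*b/5)/81


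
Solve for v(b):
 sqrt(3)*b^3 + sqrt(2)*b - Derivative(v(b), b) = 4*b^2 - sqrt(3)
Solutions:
 v(b) = C1 + sqrt(3)*b^4/4 - 4*b^3/3 + sqrt(2)*b^2/2 + sqrt(3)*b


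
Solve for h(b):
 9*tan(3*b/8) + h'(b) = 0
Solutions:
 h(b) = C1 + 24*log(cos(3*b/8))


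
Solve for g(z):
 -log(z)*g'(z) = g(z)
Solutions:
 g(z) = C1*exp(-li(z))


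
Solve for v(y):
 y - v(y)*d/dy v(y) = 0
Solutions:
 v(y) = -sqrt(C1 + y^2)
 v(y) = sqrt(C1 + y^2)


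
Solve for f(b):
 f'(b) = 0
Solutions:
 f(b) = C1


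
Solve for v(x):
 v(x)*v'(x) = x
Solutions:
 v(x) = -sqrt(C1 + x^2)
 v(x) = sqrt(C1 + x^2)


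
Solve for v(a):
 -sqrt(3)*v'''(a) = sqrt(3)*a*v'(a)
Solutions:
 v(a) = C1 + Integral(C2*airyai(-a) + C3*airybi(-a), a)


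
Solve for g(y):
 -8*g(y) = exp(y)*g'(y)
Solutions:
 g(y) = C1*exp(8*exp(-y))


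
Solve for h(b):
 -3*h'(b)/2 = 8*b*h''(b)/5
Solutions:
 h(b) = C1 + C2*b^(1/16)


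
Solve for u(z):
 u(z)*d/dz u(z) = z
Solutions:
 u(z) = -sqrt(C1 + z^2)
 u(z) = sqrt(C1 + z^2)


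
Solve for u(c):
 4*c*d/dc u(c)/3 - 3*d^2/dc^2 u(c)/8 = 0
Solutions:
 u(c) = C1 + C2*erfi(4*c/3)


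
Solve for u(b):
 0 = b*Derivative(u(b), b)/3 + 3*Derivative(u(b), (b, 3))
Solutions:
 u(b) = C1 + Integral(C2*airyai(-3^(1/3)*b/3) + C3*airybi(-3^(1/3)*b/3), b)


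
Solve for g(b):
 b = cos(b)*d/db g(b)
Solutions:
 g(b) = C1 + Integral(b/cos(b), b)


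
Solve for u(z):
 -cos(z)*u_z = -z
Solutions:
 u(z) = C1 + Integral(z/cos(z), z)


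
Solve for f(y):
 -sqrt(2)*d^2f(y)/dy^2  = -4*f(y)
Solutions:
 f(y) = C1*exp(-2^(3/4)*y) + C2*exp(2^(3/4)*y)


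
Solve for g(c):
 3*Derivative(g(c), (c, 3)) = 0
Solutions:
 g(c) = C1 + C2*c + C3*c^2


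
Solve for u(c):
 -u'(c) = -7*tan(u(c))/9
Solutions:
 u(c) = pi - asin(C1*exp(7*c/9))
 u(c) = asin(C1*exp(7*c/9))


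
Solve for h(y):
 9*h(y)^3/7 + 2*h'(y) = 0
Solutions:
 h(y) = -sqrt(7)*sqrt(-1/(C1 - 9*y))
 h(y) = sqrt(7)*sqrt(-1/(C1 - 9*y))


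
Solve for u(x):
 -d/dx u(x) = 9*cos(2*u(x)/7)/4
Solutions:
 9*x/4 - 7*log(sin(2*u(x)/7) - 1)/4 + 7*log(sin(2*u(x)/7) + 1)/4 = C1


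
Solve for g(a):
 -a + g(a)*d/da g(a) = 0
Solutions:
 g(a) = -sqrt(C1 + a^2)
 g(a) = sqrt(C1 + a^2)


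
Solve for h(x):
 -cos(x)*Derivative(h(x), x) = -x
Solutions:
 h(x) = C1 + Integral(x/cos(x), x)


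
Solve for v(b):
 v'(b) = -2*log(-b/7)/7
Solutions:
 v(b) = C1 - 2*b*log(-b)/7 + 2*b*(1 + log(7))/7


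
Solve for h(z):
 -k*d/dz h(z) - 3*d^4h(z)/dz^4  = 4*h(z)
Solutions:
 h(z) = C1*exp(2^(2/3)*sqrt(3)*z*(-sqrt(2^(1/3)*(3*k^2 + sqrt(9*k^4 - 16384))^(1/3) + 32/(3*k^2 + sqrt(9*k^4 - 16384))^(1/3)) + sqrt(4*sqrt(3)*k/sqrt(2^(1/3)*(3*k^2 + sqrt(9*k^4 - 16384))^(1/3) + 32/(3*k^2 + sqrt(9*k^4 - 16384))^(1/3)) - 2^(1/3)*(3*k^2 + sqrt(9*k^4 - 16384))^(1/3) - 32/(3*k^2 + sqrt(9*k^4 - 16384))^(1/3)))/12) + C2*exp(2^(2/3)*sqrt(3)*z*(sqrt(2^(1/3)*(3*k^2 + sqrt(9*k^4 - 16384))^(1/3) + 32/(3*k^2 + sqrt(9*k^4 - 16384))^(1/3)) - sqrt(-4*sqrt(3)*k/sqrt(2^(1/3)*(3*k^2 + sqrt(9*k^4 - 16384))^(1/3) + 32/(3*k^2 + sqrt(9*k^4 - 16384))^(1/3)) - 2^(1/3)*(3*k^2 + sqrt(9*k^4 - 16384))^(1/3) - 32/(3*k^2 + sqrt(9*k^4 - 16384))^(1/3)))/12) + C3*exp(2^(2/3)*sqrt(3)*z*(sqrt(2^(1/3)*(3*k^2 + sqrt(9*k^4 - 16384))^(1/3) + 32/(3*k^2 + sqrt(9*k^4 - 16384))^(1/3)) + sqrt(-4*sqrt(3)*k/sqrt(2^(1/3)*(3*k^2 + sqrt(9*k^4 - 16384))^(1/3) + 32/(3*k^2 + sqrt(9*k^4 - 16384))^(1/3)) - 2^(1/3)*(3*k^2 + sqrt(9*k^4 - 16384))^(1/3) - 32/(3*k^2 + sqrt(9*k^4 - 16384))^(1/3)))/12) + C4*exp(-2^(2/3)*sqrt(3)*z*(sqrt(2^(1/3)*(3*k^2 + sqrt(9*k^4 - 16384))^(1/3) + 32/(3*k^2 + sqrt(9*k^4 - 16384))^(1/3)) + sqrt(4*sqrt(3)*k/sqrt(2^(1/3)*(3*k^2 + sqrt(9*k^4 - 16384))^(1/3) + 32/(3*k^2 + sqrt(9*k^4 - 16384))^(1/3)) - 2^(1/3)*(3*k^2 + sqrt(9*k^4 - 16384))^(1/3) - 32/(3*k^2 + sqrt(9*k^4 - 16384))^(1/3)))/12)


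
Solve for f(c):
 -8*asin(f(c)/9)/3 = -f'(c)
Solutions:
 Integral(1/asin(_y/9), (_y, f(c))) = C1 + 8*c/3


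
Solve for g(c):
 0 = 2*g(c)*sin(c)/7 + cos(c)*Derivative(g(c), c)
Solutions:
 g(c) = C1*cos(c)^(2/7)


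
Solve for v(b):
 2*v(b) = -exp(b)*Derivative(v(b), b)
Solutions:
 v(b) = C1*exp(2*exp(-b))


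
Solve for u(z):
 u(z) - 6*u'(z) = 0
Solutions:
 u(z) = C1*exp(z/6)


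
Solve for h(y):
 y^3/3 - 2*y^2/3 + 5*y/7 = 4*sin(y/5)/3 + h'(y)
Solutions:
 h(y) = C1 + y^4/12 - 2*y^3/9 + 5*y^2/14 + 20*cos(y/5)/3


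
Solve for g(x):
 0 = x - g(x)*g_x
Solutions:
 g(x) = -sqrt(C1 + x^2)
 g(x) = sqrt(C1 + x^2)


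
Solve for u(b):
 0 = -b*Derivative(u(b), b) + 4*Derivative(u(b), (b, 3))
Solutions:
 u(b) = C1 + Integral(C2*airyai(2^(1/3)*b/2) + C3*airybi(2^(1/3)*b/2), b)


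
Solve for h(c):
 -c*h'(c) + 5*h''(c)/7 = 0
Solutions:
 h(c) = C1 + C2*erfi(sqrt(70)*c/10)


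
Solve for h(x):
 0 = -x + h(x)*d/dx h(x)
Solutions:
 h(x) = -sqrt(C1 + x^2)
 h(x) = sqrt(C1 + x^2)


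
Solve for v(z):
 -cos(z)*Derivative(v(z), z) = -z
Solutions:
 v(z) = C1 + Integral(z/cos(z), z)


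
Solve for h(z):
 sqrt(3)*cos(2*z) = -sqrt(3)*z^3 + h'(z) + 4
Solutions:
 h(z) = C1 + sqrt(3)*z^4/4 - 4*z + sqrt(3)*sin(2*z)/2


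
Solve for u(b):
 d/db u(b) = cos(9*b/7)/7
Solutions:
 u(b) = C1 + sin(9*b/7)/9


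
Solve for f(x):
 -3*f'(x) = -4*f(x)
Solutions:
 f(x) = C1*exp(4*x/3)


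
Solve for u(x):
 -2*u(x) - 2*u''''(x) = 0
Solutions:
 u(x) = (C1*sin(sqrt(2)*x/2) + C2*cos(sqrt(2)*x/2))*exp(-sqrt(2)*x/2) + (C3*sin(sqrt(2)*x/2) + C4*cos(sqrt(2)*x/2))*exp(sqrt(2)*x/2)


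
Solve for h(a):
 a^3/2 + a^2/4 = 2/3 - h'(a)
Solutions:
 h(a) = C1 - a^4/8 - a^3/12 + 2*a/3


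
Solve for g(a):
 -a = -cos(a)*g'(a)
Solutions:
 g(a) = C1 + Integral(a/cos(a), a)


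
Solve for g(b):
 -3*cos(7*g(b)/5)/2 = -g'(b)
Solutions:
 -3*b/2 - 5*log(sin(7*g(b)/5) - 1)/14 + 5*log(sin(7*g(b)/5) + 1)/14 = C1


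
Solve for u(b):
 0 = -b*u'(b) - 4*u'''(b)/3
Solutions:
 u(b) = C1 + Integral(C2*airyai(-6^(1/3)*b/2) + C3*airybi(-6^(1/3)*b/2), b)


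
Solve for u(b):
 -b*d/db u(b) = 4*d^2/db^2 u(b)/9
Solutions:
 u(b) = C1 + C2*erf(3*sqrt(2)*b/4)


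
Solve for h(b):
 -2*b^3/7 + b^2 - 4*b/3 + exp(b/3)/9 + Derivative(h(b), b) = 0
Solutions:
 h(b) = C1 + b^4/14 - b^3/3 + 2*b^2/3 - exp(b/3)/3


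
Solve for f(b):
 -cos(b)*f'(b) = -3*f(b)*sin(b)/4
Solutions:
 f(b) = C1/cos(b)^(3/4)


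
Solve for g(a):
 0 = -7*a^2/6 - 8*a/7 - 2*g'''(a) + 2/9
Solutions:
 g(a) = C1 + C2*a + C3*a^2 - 7*a^5/720 - a^4/42 + a^3/54


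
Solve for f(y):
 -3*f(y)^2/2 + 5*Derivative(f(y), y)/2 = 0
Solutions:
 f(y) = -5/(C1 + 3*y)


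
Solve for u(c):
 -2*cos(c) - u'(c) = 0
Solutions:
 u(c) = C1 - 2*sin(c)


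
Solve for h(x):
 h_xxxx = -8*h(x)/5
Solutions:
 h(x) = (C1*sin(2^(1/4)*5^(3/4)*x/5) + C2*cos(2^(1/4)*5^(3/4)*x/5))*exp(-2^(1/4)*5^(3/4)*x/5) + (C3*sin(2^(1/4)*5^(3/4)*x/5) + C4*cos(2^(1/4)*5^(3/4)*x/5))*exp(2^(1/4)*5^(3/4)*x/5)


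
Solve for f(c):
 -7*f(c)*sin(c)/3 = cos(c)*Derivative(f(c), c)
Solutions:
 f(c) = C1*cos(c)^(7/3)


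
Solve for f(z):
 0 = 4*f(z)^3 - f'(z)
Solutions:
 f(z) = -sqrt(2)*sqrt(-1/(C1 + 4*z))/2
 f(z) = sqrt(2)*sqrt(-1/(C1 + 4*z))/2


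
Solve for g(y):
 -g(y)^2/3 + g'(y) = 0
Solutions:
 g(y) = -3/(C1 + y)


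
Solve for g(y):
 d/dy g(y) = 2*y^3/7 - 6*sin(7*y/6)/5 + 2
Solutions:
 g(y) = C1 + y^4/14 + 2*y + 36*cos(7*y/6)/35


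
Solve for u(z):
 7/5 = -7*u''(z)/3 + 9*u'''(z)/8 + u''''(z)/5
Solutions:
 u(z) = C1 + C2*z + C3*exp(z*(-135 + sqrt(45105))/48) + C4*exp(-z*(135 + sqrt(45105))/48) - 3*z^2/10


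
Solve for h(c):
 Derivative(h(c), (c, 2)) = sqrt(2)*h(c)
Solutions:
 h(c) = C1*exp(-2^(1/4)*c) + C2*exp(2^(1/4)*c)


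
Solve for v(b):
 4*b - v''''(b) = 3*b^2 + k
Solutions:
 v(b) = C1 + C2*b + C3*b^2 + C4*b^3 - b^6/120 + b^5/30 - b^4*k/24


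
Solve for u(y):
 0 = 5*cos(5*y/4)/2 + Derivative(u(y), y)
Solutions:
 u(y) = C1 - 2*sin(5*y/4)


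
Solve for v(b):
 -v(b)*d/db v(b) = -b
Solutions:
 v(b) = -sqrt(C1 + b^2)
 v(b) = sqrt(C1 + b^2)


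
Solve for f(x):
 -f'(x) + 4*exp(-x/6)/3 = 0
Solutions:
 f(x) = C1 - 8*exp(-x/6)


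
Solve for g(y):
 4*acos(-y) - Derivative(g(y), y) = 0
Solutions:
 g(y) = C1 + 4*y*acos(-y) + 4*sqrt(1 - y^2)


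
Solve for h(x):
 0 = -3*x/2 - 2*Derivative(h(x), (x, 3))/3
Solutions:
 h(x) = C1 + C2*x + C3*x^2 - 3*x^4/32


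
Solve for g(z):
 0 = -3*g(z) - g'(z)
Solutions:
 g(z) = C1*exp(-3*z)


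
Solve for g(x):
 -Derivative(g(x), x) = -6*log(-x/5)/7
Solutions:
 g(x) = C1 + 6*x*log(-x)/7 + 6*x*(-log(5) - 1)/7


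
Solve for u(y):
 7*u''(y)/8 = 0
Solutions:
 u(y) = C1 + C2*y


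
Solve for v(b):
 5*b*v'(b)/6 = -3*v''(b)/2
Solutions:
 v(b) = C1 + C2*erf(sqrt(10)*b/6)


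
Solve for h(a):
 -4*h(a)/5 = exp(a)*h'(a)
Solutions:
 h(a) = C1*exp(4*exp(-a)/5)


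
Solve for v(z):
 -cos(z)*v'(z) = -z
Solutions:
 v(z) = C1 + Integral(z/cos(z), z)


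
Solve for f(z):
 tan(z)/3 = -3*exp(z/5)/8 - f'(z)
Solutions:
 f(z) = C1 - 15*exp(z/5)/8 + log(cos(z))/3


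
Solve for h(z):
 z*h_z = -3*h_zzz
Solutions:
 h(z) = C1 + Integral(C2*airyai(-3^(2/3)*z/3) + C3*airybi(-3^(2/3)*z/3), z)


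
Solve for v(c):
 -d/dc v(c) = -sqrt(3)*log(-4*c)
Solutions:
 v(c) = C1 + sqrt(3)*c*log(-c) + sqrt(3)*c*(-1 + 2*log(2))


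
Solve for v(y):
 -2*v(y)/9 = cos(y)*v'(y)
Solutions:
 v(y) = C1*(sin(y) - 1)^(1/9)/(sin(y) + 1)^(1/9)


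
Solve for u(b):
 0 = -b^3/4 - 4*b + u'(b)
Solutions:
 u(b) = C1 + b^4/16 + 2*b^2


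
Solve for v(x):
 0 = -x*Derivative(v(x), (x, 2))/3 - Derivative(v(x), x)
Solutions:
 v(x) = C1 + C2/x^2


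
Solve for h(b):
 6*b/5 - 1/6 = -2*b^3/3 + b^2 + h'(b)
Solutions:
 h(b) = C1 + b^4/6 - b^3/3 + 3*b^2/5 - b/6


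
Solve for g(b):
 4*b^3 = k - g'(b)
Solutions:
 g(b) = C1 - b^4 + b*k


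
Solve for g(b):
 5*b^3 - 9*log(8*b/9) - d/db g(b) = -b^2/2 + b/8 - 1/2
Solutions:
 g(b) = C1 + 5*b^4/4 + b^3/6 - b^2/16 - 9*b*log(b) - 27*b*log(2) + 19*b/2 + 18*b*log(3)


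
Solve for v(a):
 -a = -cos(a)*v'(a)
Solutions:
 v(a) = C1 + Integral(a/cos(a), a)


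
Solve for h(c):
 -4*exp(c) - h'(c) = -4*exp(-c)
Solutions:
 h(c) = C1 - 8*cosh(c)


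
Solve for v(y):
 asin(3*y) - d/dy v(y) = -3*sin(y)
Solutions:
 v(y) = C1 + y*asin(3*y) + sqrt(1 - 9*y^2)/3 - 3*cos(y)


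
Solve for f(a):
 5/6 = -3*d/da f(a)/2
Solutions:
 f(a) = C1 - 5*a/9


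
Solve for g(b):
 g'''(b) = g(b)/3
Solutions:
 g(b) = C3*exp(3^(2/3)*b/3) + (C1*sin(3^(1/6)*b/2) + C2*cos(3^(1/6)*b/2))*exp(-3^(2/3)*b/6)


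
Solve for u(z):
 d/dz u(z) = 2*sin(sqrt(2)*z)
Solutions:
 u(z) = C1 - sqrt(2)*cos(sqrt(2)*z)


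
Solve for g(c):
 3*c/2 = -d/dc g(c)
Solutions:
 g(c) = C1 - 3*c^2/4


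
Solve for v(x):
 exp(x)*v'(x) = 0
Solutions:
 v(x) = C1


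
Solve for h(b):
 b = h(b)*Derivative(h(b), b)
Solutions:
 h(b) = -sqrt(C1 + b^2)
 h(b) = sqrt(C1 + b^2)
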